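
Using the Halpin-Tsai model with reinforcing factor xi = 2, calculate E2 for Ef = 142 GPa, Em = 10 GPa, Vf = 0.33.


eta = (Ef/Em - 1)/(Ef/Em + xi) = (14.2 - 1)/(14.2 + 2) = 0.8148
E2 = Em*(1+xi*eta*Vf)/(1-eta*Vf) = 21.03 GPa

21.03 GPa


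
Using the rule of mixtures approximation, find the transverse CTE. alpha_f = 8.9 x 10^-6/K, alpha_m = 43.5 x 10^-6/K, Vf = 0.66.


alpha_2 = alpha_f*Vf + alpha_m*(1-Vf) = 8.9*0.66 + 43.5*0.34 = 20.7 x 10^-6/K

20.7 x 10^-6/K


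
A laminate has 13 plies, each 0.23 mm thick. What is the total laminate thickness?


h = n * t_ply = 13 * 0.23 = 2.99 mm

2.99 mm


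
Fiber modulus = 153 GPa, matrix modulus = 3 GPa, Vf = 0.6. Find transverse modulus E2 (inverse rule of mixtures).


1/E2 = Vf/Ef + (1-Vf)/Em = 0.6/153 + 0.4/3
E2 = 7.29 GPa

7.29 GPa


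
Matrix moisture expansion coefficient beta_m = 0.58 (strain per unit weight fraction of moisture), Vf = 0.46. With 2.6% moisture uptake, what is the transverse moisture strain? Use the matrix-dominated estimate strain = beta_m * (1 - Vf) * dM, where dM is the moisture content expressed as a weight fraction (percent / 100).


dM = 2.6/100 = 0.026
strain = beta_m * (1-Vf) * dM = 0.58 * 0.54 * 0.026 = 0.0081432

0.0081432


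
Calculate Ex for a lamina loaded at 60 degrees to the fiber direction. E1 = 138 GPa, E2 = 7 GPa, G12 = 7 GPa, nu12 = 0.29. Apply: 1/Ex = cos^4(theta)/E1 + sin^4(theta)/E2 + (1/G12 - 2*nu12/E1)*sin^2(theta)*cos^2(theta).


cos^4(60) = 0.0625, sin^4(60) = 0.5625, sin^2(60)*cos^2(60) = 0.1875
1/G12 - 2*nu12/E1 = 1/7 - 2*0.29/138 = 0.138654 GPa^-1
1/Ex = 0.0625/138 + 0.5625/7 + 0.138654*0.1875 = 0.1068077 GPa^-1
Ex = 9.36 GPa

9.36 GPa


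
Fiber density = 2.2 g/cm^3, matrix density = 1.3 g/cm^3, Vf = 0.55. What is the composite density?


rho_c = rho_f*Vf + rho_m*(1-Vf) = 2.2*0.55 + 1.3*0.45 = 1.795 g/cm^3

1.795 g/cm^3


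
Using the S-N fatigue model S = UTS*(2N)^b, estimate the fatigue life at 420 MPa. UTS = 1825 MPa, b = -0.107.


N = 0.5 * (S/UTS)^(1/b) = 0.5 * (420/1825)^(1/-0.107) = 458895.4247 cycles

458895.4247 cycles


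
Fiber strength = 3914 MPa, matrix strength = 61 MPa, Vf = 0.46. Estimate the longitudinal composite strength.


sigma_1 = sigma_f*Vf + sigma_m*(1-Vf) = 3914*0.46 + 61*0.54 = 1833.4 MPa

1833.4 MPa


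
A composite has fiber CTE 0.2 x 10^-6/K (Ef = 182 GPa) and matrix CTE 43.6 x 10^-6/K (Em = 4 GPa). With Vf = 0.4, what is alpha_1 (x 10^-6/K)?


E1 = Ef*Vf + Em*(1-Vf) = 75.2
alpha_1 = (alpha_f*Ef*Vf + alpha_m*Em*(1-Vf))/E1 = 1.59 x 10^-6/K

1.59 x 10^-6/K


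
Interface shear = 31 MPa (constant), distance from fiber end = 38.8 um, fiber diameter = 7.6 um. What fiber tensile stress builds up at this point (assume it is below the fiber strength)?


Force balance: sigma_f * (pi*d^2/4) = tau * (pi*d) * x  ->  sigma_f = 4 * tau * x / d
sigma_f = 4 * 31 * 38.8 / 7.6 = 633.1 MPa

633.1 MPa


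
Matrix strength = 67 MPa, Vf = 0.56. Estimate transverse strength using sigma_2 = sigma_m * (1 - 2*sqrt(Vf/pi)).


factor = 1 - 2*sqrt(0.56/pi) = 0.1556
sigma_2 = 67 * 0.1556 = 10.43 MPa

10.43 MPa


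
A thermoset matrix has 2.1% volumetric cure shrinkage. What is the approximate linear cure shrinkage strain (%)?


Linear shrinkage ≈ vol_shrink/3 = 2.1/3 = 0.7%

0.7%


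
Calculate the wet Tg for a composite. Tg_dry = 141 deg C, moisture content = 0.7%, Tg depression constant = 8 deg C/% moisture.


Tg_wet = Tg_dry - k*moisture = 141 - 8*0.7 = 135.4 deg C

135.4 deg C


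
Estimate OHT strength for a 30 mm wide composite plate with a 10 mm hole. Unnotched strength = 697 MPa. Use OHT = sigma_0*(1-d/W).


OHT = sigma_0*(1-d/W) = 697*(1-10/30) = 464.7 MPa

464.7 MPa


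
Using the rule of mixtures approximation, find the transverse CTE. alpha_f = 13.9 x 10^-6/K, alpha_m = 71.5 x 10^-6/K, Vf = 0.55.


alpha_2 = alpha_f*Vf + alpha_m*(1-Vf) = 13.9*0.55 + 71.5*0.45 = 39.8 x 10^-6/K

39.8 x 10^-6/K


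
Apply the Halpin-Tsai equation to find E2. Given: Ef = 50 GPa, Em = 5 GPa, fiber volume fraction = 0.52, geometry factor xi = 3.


eta = (Ef/Em - 1)/(Ef/Em + xi) = (10.0 - 1)/(10.0 + 3) = 0.6923
E2 = Em*(1+xi*eta*Vf)/(1-eta*Vf) = 16.25 GPa

16.25 GPa


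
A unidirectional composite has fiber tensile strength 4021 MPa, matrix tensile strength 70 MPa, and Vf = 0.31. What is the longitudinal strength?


sigma_1 = sigma_f*Vf + sigma_m*(1-Vf) = 4021*0.31 + 70*0.69 = 1294.8 MPa

1294.8 MPa


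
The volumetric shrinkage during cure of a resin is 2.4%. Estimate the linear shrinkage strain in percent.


Linear shrinkage ≈ vol_shrink/3 = 2.4/3 = 0.8%

0.8%


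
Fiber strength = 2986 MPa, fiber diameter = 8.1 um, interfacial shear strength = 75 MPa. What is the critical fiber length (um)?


Lc = sigma_f * d / (2 * tau_i) = 2986 * 8.1 / (2 * 75) = 161.2 um

161.2 um


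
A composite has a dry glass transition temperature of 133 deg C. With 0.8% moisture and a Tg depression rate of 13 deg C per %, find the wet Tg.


Tg_wet = Tg_dry - k*moisture = 133 - 13*0.8 = 122.6 deg C

122.6 deg C


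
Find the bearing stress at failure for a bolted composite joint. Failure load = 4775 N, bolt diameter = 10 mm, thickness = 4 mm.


sigma_br = F/(d*h) = 4775/(10*4) = 119.4 MPa

119.4 MPa


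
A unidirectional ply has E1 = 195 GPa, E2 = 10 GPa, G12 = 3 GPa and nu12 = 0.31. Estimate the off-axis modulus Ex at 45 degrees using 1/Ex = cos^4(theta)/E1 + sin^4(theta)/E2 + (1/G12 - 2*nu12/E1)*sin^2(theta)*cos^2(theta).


cos^4(45) = 0.25, sin^4(45) = 0.25, sin^2(45)*cos^2(45) = 0.25
1/G12 - 2*nu12/E1 = 1/3 - 2*0.31/195 = 0.330154 GPa^-1
1/Ex = 0.25/195 + 0.25/10 + 0.330154*0.25 = 0.1088205 GPa^-1
Ex = 9.19 GPa

9.19 GPa


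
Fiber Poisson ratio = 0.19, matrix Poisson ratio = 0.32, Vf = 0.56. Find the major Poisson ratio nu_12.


nu_12 = nu_f*Vf + nu_m*(1-Vf) = 0.19*0.56 + 0.32*0.44 = 0.2472

0.2472


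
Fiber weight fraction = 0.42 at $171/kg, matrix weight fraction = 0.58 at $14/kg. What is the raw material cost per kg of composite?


Cost = cost_f*Wf + cost_m*Wm = 171*0.42 + 14*0.58 = $79.94/kg

$79.94/kg


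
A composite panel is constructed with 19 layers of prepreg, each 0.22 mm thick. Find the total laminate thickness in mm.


h = n * t_ply = 19 * 0.22 = 4.18 mm

4.18 mm


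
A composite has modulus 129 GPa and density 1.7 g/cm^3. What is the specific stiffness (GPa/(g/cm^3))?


Specific stiffness = E/rho = 129/1.7 = 75.9 GPa/(g/cm^3)

75.9 GPa/(g/cm^3)


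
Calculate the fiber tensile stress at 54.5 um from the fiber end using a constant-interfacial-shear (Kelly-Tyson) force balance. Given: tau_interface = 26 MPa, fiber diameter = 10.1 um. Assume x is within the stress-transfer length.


Force balance: sigma_f * (pi*d^2/4) = tau * (pi*d) * x  ->  sigma_f = 4 * tau * x / d
sigma_f = 4 * 26 * 54.5 / 10.1 = 561.2 MPa

561.2 MPa


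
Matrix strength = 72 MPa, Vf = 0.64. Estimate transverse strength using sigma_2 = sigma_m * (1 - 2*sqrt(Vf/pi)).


factor = 1 - 2*sqrt(0.64/pi) = 0.0973
sigma_2 = 72 * 0.0973 = 7.01 MPa

7.01 MPa


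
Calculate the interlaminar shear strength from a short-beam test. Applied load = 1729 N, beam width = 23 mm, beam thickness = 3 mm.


ILSS = 3F/(4bh) = 3*1729/(4*23*3) = 18.79 MPa

18.79 MPa


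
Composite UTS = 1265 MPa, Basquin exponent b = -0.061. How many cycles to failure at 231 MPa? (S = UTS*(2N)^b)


N = 0.5 * (S/UTS)^(1/b) = 0.5 * (231/1265)^(1/-0.061) = 6.3852e+11 cycles

6.3852e+11 cycles


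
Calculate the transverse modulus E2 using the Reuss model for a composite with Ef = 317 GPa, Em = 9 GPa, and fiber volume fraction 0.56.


1/E2 = Vf/Ef + (1-Vf)/Em = 0.56/317 + 0.44/9
E2 = 19.74 GPa

19.74 GPa


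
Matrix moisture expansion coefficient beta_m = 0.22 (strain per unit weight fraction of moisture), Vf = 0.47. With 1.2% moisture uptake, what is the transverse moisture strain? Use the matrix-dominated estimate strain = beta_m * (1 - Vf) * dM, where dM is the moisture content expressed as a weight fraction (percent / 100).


dM = 1.2/100 = 0.012
strain = beta_m * (1-Vf) * dM = 0.22 * 0.53 * 0.012 = 0.0013992

0.0013992


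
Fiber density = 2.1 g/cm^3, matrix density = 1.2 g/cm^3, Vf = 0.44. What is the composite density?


rho_c = rho_f*Vf + rho_m*(1-Vf) = 2.1*0.44 + 1.2*0.56 = 1.596 g/cm^3

1.596 g/cm^3


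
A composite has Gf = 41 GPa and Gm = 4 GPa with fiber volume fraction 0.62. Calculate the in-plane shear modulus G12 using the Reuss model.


1/G12 = Vf/Gf + (1-Vf)/Gm = 0.62/41 + 0.38/4
G12 = 9.08 GPa

9.08 GPa


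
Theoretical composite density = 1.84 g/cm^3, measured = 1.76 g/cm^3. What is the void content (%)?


Void% = (rho_theo - rho_actual)/rho_theo * 100 = (1.84 - 1.76)/1.84 * 100 = 4.35%

4.35%


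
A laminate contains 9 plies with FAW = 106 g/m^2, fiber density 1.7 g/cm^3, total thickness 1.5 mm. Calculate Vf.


Vf = n * FAW / (rho_f * h * 1000) = 9 * 106 / (1.7 * 1.5 * 1000) = 0.3741

0.3741


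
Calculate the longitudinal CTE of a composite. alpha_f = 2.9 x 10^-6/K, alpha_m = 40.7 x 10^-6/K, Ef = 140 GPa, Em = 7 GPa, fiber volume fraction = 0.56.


E1 = Ef*Vf + Em*(1-Vf) = 81.48
alpha_1 = (alpha_f*Ef*Vf + alpha_m*Em*(1-Vf))/E1 = 4.33 x 10^-6/K

4.33 x 10^-6/K


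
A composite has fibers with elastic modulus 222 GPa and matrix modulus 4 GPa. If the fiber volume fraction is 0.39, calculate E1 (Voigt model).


E1 = Ef*Vf + Em*(1-Vf) = 222*0.39 + 4*0.61 = 89.02 GPa

89.02 GPa


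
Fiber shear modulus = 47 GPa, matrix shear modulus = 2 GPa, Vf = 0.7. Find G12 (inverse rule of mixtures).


1/G12 = Vf/Gf + (1-Vf)/Gm = 0.7/47 + 0.3/2
G12 = 6.06 GPa

6.06 GPa


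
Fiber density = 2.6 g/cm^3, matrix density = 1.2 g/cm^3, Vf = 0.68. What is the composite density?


rho_c = rho_f*Vf + rho_m*(1-Vf) = 2.6*0.68 + 1.2*0.32 = 2.152 g/cm^3

2.152 g/cm^3


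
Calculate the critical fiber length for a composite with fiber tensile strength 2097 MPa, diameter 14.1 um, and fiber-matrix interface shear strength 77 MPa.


Lc = sigma_f * d / (2 * tau_i) = 2097 * 14.1 / (2 * 77) = 192.0 um

192.0 um


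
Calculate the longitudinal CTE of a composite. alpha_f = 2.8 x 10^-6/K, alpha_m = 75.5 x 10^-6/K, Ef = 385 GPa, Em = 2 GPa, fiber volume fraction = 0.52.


E1 = Ef*Vf + Em*(1-Vf) = 201.16
alpha_1 = (alpha_f*Ef*Vf + alpha_m*Em*(1-Vf))/E1 = 3.15 x 10^-6/K

3.15 x 10^-6/K


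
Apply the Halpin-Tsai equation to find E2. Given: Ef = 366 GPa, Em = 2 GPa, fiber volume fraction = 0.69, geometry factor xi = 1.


eta = (Ef/Em - 1)/(Ef/Em + xi) = (183.0 - 1)/(183.0 + 1) = 0.9891
E2 = Em*(1+xi*eta*Vf)/(1-eta*Vf) = 10.6 GPa

10.6 GPa


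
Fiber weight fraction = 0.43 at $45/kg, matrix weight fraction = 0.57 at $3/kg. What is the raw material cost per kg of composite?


Cost = cost_f*Wf + cost_m*Wm = 45*0.43 + 3*0.57 = $21.06/kg

$21.06/kg


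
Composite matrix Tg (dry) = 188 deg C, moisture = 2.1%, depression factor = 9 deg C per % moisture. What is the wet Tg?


Tg_wet = Tg_dry - k*moisture = 188 - 9*2.1 = 169.1 deg C

169.1 deg C


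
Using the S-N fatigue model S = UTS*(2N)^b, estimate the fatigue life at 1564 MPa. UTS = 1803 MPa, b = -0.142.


N = 0.5 * (S/UTS)^(1/b) = 0.5 * (1564/1803)^(1/-0.142) = 1.3611 cycles

1.3611 cycles


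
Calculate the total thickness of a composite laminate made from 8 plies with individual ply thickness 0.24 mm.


h = n * t_ply = 8 * 0.24 = 1.92 mm

1.92 mm


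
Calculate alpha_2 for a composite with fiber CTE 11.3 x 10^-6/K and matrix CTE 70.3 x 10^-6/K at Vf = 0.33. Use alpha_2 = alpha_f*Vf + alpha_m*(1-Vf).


alpha_2 = alpha_f*Vf + alpha_m*(1-Vf) = 11.3*0.33 + 70.3*0.67 = 50.8 x 10^-6/K

50.8 x 10^-6/K


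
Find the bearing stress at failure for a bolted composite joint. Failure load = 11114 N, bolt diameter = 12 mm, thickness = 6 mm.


sigma_br = F/(d*h) = 11114/(12*6) = 154.4 MPa

154.4 MPa


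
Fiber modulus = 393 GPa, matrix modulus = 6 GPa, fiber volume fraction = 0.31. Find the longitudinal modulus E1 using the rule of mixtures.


E1 = Ef*Vf + Em*(1-Vf) = 393*0.31 + 6*0.69 = 125.97 GPa

125.97 GPa


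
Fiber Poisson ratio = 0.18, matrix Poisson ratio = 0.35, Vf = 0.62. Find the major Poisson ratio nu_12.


nu_12 = nu_f*Vf + nu_m*(1-Vf) = 0.18*0.62 + 0.35*0.38 = 0.2446

0.2446


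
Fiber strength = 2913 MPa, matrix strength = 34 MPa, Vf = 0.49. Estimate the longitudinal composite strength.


sigma_1 = sigma_f*Vf + sigma_m*(1-Vf) = 2913*0.49 + 34*0.51 = 1444.7 MPa

1444.7 MPa


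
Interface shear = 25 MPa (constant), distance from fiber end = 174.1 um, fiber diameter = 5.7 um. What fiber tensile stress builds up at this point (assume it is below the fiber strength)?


Force balance: sigma_f * (pi*d^2/4) = tau * (pi*d) * x  ->  sigma_f = 4 * tau * x / d
sigma_f = 4 * 25 * 174.1 / 5.7 = 3054.4 MPa

3054.4 MPa


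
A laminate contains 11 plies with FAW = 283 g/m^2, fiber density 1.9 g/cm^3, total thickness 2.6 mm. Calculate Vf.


Vf = n * FAW / (rho_f * h * 1000) = 11 * 283 / (1.9 * 2.6 * 1000) = 0.6302

0.6302


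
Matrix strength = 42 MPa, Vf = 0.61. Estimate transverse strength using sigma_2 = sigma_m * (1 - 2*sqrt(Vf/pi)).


factor = 1 - 2*sqrt(0.61/pi) = 0.1187
sigma_2 = 42 * 0.1187 = 4.99 MPa

4.99 MPa


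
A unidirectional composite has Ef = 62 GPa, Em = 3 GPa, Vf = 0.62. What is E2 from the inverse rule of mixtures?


1/E2 = Vf/Ef + (1-Vf)/Em = 0.62/62 + 0.38/3
E2 = 7.32 GPa

7.32 GPa


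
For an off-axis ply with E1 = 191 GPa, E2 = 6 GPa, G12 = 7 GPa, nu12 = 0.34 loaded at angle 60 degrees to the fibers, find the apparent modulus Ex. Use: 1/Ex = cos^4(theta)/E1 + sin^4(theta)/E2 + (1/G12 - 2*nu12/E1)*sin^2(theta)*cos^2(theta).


cos^4(60) = 0.0625, sin^4(60) = 0.5625, sin^2(60)*cos^2(60) = 0.1875
1/G12 - 2*nu12/E1 = 1/7 - 2*0.34/191 = 0.139297 GPa^-1
1/Ex = 0.0625/191 + 0.5625/6 + 0.139297*0.1875 = 0.1201954 GPa^-1
Ex = 8.32 GPa

8.32 GPa


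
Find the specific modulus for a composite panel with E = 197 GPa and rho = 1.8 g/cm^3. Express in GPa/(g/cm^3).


Specific stiffness = E/rho = 197/1.8 = 109.4 GPa/(g/cm^3)

109.4 GPa/(g/cm^3)


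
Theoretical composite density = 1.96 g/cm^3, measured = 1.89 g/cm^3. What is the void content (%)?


Void% = (rho_theo - rho_actual)/rho_theo * 100 = (1.96 - 1.89)/1.96 * 100 = 3.57%

3.57%


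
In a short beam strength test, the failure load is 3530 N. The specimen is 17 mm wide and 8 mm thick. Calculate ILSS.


ILSS = 3F/(4bh) = 3*3530/(4*17*8) = 19.47 MPa

19.47 MPa


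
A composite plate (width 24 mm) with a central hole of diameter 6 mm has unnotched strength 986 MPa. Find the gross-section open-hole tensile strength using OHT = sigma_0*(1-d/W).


OHT = sigma_0*(1-d/W) = 986*(1-6/24) = 739.5 MPa

739.5 MPa


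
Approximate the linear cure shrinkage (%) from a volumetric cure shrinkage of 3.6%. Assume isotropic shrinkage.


Linear shrinkage ≈ vol_shrink/3 = 3.6/3 = 1.2%

1.2%


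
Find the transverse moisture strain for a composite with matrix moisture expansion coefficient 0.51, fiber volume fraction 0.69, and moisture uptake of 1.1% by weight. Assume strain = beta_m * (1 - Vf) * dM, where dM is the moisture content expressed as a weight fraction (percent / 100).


dM = 1.1/100 = 0.011
strain = beta_m * (1-Vf) * dM = 0.51 * 0.31 * 0.011 = 0.0017391

0.0017391


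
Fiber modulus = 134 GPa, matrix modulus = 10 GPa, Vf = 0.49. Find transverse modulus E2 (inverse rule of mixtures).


1/E2 = Vf/Ef + (1-Vf)/Em = 0.49/134 + 0.51/10
E2 = 18.3 GPa

18.3 GPa


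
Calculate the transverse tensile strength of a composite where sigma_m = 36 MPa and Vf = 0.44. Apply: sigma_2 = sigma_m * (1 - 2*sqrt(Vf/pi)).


factor = 1 - 2*sqrt(0.44/pi) = 0.2515
sigma_2 = 36 * 0.2515 = 9.05 MPa

9.05 MPa


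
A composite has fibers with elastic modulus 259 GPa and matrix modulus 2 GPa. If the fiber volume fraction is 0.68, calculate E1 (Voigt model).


E1 = Ef*Vf + Em*(1-Vf) = 259*0.68 + 2*0.32 = 176.76 GPa

176.76 GPa


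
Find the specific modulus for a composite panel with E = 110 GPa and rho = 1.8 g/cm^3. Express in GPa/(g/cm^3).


Specific stiffness = E/rho = 110/1.8 = 61.1 GPa/(g/cm^3)

61.1 GPa/(g/cm^3)


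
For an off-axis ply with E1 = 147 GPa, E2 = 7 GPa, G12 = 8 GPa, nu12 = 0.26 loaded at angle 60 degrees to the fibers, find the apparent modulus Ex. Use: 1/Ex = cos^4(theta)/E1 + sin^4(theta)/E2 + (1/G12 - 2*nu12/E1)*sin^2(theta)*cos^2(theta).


cos^4(60) = 0.0625, sin^4(60) = 0.5625, sin^2(60)*cos^2(60) = 0.1875
1/G12 - 2*nu12/E1 = 1/8 - 2*0.26/147 = 0.121463 GPa^-1
1/Ex = 0.0625/147 + 0.5625/7 + 0.121463*0.1875 = 0.1035565 GPa^-1
Ex = 9.66 GPa

9.66 GPa


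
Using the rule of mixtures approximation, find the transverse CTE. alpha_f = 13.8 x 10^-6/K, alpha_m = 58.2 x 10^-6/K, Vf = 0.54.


alpha_2 = alpha_f*Vf + alpha_m*(1-Vf) = 13.8*0.54 + 58.2*0.46 = 34.2 x 10^-6/K

34.2 x 10^-6/K


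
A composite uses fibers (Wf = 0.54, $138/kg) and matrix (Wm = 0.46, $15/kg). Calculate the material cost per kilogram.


Cost = cost_f*Wf + cost_m*Wm = 138*0.54 + 15*0.46 = $81.42/kg

$81.42/kg


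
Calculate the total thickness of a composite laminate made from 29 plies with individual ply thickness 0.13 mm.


h = n * t_ply = 29 * 0.13 = 3.77 mm

3.77 mm


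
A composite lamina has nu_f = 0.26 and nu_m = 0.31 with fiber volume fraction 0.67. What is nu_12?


nu_12 = nu_f*Vf + nu_m*(1-Vf) = 0.26*0.67 + 0.31*0.33 = 0.2765

0.2765


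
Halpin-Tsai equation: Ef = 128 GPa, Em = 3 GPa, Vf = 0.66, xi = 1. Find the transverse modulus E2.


eta = (Ef/Em - 1)/(Ef/Em + xi) = (42.6667 - 1)/(42.6667 + 1) = 0.9542
E2 = Em*(1+xi*eta*Vf)/(1-eta*Vf) = 13.21 GPa

13.21 GPa


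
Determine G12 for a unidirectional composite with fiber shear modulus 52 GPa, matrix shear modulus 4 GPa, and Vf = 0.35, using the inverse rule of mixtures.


1/G12 = Vf/Gf + (1-Vf)/Gm = 0.35/52 + 0.65/4
G12 = 5.91 GPa

5.91 GPa


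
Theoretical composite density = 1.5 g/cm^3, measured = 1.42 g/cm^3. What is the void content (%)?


Void% = (rho_theo - rho_actual)/rho_theo * 100 = (1.5 - 1.42)/1.5 * 100 = 5.33%

5.33%


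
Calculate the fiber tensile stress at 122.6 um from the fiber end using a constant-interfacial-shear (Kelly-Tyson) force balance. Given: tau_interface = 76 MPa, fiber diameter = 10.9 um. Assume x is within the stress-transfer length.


Force balance: sigma_f * (pi*d^2/4) = tau * (pi*d) * x  ->  sigma_f = 4 * tau * x / d
sigma_f = 4 * 76 * 122.6 / 10.9 = 3419.3 MPa

3419.3 MPa


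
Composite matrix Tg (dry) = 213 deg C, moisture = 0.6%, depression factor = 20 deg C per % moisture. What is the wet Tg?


Tg_wet = Tg_dry - k*moisture = 213 - 20*0.6 = 201.0 deg C

201.0 deg C


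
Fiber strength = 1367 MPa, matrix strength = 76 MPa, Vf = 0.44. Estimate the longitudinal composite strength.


sigma_1 = sigma_f*Vf + sigma_m*(1-Vf) = 1367*0.44 + 76*0.56 = 644.0 MPa

644.0 MPa


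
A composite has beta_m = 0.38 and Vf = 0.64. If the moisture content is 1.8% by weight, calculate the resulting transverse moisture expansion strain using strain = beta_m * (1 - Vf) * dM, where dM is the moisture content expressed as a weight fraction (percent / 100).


dM = 1.8/100 = 0.018
strain = beta_m * (1-Vf) * dM = 0.38 * 0.36 * 0.018 = 0.0024624

0.0024624


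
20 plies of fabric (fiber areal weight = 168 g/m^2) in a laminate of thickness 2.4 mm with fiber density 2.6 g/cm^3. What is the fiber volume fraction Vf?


Vf = n * FAW / (rho_f * h * 1000) = 20 * 168 / (2.6 * 2.4 * 1000) = 0.5385

0.5385


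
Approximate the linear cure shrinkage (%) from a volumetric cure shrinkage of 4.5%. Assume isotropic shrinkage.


Linear shrinkage ≈ vol_shrink/3 = 4.5/3 = 1.5%

1.5%


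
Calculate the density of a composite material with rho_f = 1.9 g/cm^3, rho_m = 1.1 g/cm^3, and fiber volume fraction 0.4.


rho_c = rho_f*Vf + rho_m*(1-Vf) = 1.9*0.4 + 1.1*0.6 = 1.42 g/cm^3

1.42 g/cm^3


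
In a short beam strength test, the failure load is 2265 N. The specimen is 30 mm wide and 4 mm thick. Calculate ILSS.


ILSS = 3F/(4bh) = 3*2265/(4*30*4) = 14.16 MPa

14.16 MPa


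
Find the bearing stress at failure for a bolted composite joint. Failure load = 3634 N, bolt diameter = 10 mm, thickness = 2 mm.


sigma_br = F/(d*h) = 3634/(10*2) = 181.7 MPa

181.7 MPa


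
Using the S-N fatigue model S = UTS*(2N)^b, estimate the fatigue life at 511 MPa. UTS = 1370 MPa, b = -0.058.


N = 0.5 * (S/UTS)^(1/b) = 0.5 * (511/1370)^(1/-0.058) = 1.2118e+07 cycles

1.2118e+07 cycles


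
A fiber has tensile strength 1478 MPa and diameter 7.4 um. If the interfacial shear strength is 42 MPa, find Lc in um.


Lc = sigma_f * d / (2 * tau_i) = 1478 * 7.4 / (2 * 42) = 130.2 um

130.2 um


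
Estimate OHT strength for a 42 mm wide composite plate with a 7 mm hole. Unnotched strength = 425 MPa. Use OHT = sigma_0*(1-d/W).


OHT = sigma_0*(1-d/W) = 425*(1-7/42) = 354.2 MPa

354.2 MPa


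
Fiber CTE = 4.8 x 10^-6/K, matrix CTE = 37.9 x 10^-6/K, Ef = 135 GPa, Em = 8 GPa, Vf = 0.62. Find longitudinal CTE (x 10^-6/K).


E1 = Ef*Vf + Em*(1-Vf) = 86.74
alpha_1 = (alpha_f*Ef*Vf + alpha_m*Em*(1-Vf))/E1 = 5.96 x 10^-6/K

5.96 x 10^-6/K


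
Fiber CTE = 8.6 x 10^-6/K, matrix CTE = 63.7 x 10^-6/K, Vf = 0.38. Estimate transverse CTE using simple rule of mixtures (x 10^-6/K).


alpha_2 = alpha_f*Vf + alpha_m*(1-Vf) = 8.6*0.38 + 63.7*0.62 = 42.8 x 10^-6/K

42.8 x 10^-6/K


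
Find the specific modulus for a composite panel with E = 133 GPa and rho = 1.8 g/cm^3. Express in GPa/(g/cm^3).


Specific stiffness = E/rho = 133/1.8 = 73.9 GPa/(g/cm^3)

73.9 GPa/(g/cm^3)


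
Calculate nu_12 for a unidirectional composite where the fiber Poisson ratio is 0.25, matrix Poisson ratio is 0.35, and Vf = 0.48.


nu_12 = nu_f*Vf + nu_m*(1-Vf) = 0.25*0.48 + 0.35*0.52 = 0.302

0.302


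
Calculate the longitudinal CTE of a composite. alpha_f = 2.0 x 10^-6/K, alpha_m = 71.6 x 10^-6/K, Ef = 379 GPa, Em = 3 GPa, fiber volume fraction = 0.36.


E1 = Ef*Vf + Em*(1-Vf) = 138.36
alpha_1 = (alpha_f*Ef*Vf + alpha_m*Em*(1-Vf))/E1 = 2.97 x 10^-6/K

2.97 x 10^-6/K


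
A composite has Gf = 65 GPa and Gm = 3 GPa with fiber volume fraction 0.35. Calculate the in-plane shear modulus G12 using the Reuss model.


1/G12 = Vf/Gf + (1-Vf)/Gm = 0.35/65 + 0.65/3
G12 = 4.5 GPa

4.5 GPa


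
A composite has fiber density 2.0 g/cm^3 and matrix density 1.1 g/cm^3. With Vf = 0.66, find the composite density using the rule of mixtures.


rho_c = rho_f*Vf + rho_m*(1-Vf) = 2.0*0.66 + 1.1*0.34 = 1.694 g/cm^3

1.694 g/cm^3


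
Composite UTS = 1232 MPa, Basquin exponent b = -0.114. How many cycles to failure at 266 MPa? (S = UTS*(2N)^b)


N = 0.5 * (S/UTS)^(1/b) = 0.5 * (266/1232)^(1/-0.114) = 345699.4583 cycles

345699.4583 cycles


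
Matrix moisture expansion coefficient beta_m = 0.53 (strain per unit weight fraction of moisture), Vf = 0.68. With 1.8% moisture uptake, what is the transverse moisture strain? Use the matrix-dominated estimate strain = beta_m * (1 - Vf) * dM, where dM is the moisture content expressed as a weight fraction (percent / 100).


dM = 1.8/100 = 0.018
strain = beta_m * (1-Vf) * dM = 0.53 * 0.32 * 0.018 = 0.0030528

0.0030528


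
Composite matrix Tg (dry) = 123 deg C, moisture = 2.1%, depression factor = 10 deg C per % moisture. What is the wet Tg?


Tg_wet = Tg_dry - k*moisture = 123 - 10*2.1 = 102.0 deg C

102.0 deg C


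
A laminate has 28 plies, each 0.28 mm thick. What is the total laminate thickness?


h = n * t_ply = 28 * 0.28 = 7.84 mm

7.84 mm


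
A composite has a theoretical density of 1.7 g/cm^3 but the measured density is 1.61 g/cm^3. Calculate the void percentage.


Void% = (rho_theo - rho_actual)/rho_theo * 100 = (1.7 - 1.61)/1.7 * 100 = 5.29%

5.29%


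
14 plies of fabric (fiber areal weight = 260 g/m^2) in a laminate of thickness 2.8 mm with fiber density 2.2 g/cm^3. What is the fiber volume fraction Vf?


Vf = n * FAW / (rho_f * h * 1000) = 14 * 260 / (2.2 * 2.8 * 1000) = 0.5909

0.5909


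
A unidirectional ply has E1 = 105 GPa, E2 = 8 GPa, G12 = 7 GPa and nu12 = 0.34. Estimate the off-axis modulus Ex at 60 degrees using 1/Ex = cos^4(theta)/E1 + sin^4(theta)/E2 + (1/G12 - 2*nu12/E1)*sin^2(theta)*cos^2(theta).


cos^4(60) = 0.0625, sin^4(60) = 0.5625, sin^2(60)*cos^2(60) = 0.1875
1/G12 - 2*nu12/E1 = 1/7 - 2*0.34/105 = 0.136381 GPa^-1
1/Ex = 0.0625/105 + 0.5625/8 + 0.136381*0.1875 = 0.0964792 GPa^-1
Ex = 10.36 GPa

10.36 GPa


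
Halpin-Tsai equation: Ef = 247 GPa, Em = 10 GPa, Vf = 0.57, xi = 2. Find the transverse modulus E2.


eta = (Ef/Em - 1)/(Ef/Em + xi) = (24.7 - 1)/(24.7 + 2) = 0.8876
E2 = Em*(1+xi*eta*Vf)/(1-eta*Vf) = 40.72 GPa

40.72 GPa


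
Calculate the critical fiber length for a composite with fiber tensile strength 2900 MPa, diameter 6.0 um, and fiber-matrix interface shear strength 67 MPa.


Lc = sigma_f * d / (2 * tau_i) = 2900 * 6.0 / (2 * 67) = 129.9 um

129.9 um


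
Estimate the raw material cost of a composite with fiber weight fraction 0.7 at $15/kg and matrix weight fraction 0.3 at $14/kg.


Cost = cost_f*Wf + cost_m*Wm = 15*0.7 + 14*0.3 = $14.7/kg

$14.7/kg


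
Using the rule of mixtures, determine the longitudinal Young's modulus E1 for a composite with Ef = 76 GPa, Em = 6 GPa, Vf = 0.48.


E1 = Ef*Vf + Em*(1-Vf) = 76*0.48 + 6*0.52 = 39.6 GPa

39.6 GPa


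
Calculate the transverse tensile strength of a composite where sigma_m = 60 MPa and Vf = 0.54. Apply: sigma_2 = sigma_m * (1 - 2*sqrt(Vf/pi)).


factor = 1 - 2*sqrt(0.54/pi) = 0.1708
sigma_2 = 60 * 0.1708 = 10.25 MPa

10.25 MPa


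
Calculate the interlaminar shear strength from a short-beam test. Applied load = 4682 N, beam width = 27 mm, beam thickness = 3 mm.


ILSS = 3F/(4bh) = 3*4682/(4*27*3) = 43.35 MPa

43.35 MPa


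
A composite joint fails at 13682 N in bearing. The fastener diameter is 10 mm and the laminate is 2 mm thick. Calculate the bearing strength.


sigma_br = F/(d*h) = 13682/(10*2) = 684.1 MPa

684.1 MPa


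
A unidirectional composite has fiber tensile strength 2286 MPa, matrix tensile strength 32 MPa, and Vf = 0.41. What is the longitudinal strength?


sigma_1 = sigma_f*Vf + sigma_m*(1-Vf) = 2286*0.41 + 32*0.59 = 956.1 MPa

956.1 MPa


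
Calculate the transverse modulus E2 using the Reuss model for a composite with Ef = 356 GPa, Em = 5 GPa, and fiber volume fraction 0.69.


1/E2 = Vf/Ef + (1-Vf)/Em = 0.69/356 + 0.31/5
E2 = 15.64 GPa

15.64 GPa


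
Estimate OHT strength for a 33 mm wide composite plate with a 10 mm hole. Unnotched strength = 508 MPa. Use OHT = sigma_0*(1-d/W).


OHT = sigma_0*(1-d/W) = 508*(1-10/33) = 354.1 MPa

354.1 MPa


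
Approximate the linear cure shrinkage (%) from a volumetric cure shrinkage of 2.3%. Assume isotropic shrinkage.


Linear shrinkage ≈ vol_shrink/3 = 2.3/3 = 0.767%

0.767%


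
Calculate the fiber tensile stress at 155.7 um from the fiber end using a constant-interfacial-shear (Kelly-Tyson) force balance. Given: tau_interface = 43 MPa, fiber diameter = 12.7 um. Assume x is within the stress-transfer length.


Force balance: sigma_f * (pi*d^2/4) = tau * (pi*d) * x  ->  sigma_f = 4 * tau * x / d
sigma_f = 4 * 43 * 155.7 / 12.7 = 2108.7 MPa

2108.7 MPa


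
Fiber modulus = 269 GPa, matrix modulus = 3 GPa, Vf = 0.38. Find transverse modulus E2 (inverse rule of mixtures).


1/E2 = Vf/Ef + (1-Vf)/Em = 0.38/269 + 0.62/3
E2 = 4.81 GPa

4.81 GPa


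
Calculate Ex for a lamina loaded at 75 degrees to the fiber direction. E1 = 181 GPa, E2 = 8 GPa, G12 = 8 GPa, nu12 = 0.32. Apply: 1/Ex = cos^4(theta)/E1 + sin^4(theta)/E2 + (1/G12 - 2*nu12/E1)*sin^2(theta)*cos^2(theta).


cos^4(75) = 0.004487, sin^4(75) = 0.870513, sin^2(75)*cos^2(75) = 0.0625
1/G12 - 2*nu12/E1 = 1/8 - 2*0.32/181 = 0.121464 GPa^-1
1/Ex = 0.004487/181 + 0.870513/8 + 0.121464*0.0625 = 0.1164304 GPa^-1
Ex = 8.59 GPa

8.59 GPa


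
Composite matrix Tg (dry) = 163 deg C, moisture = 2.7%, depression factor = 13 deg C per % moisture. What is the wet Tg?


Tg_wet = Tg_dry - k*moisture = 163 - 13*2.7 = 127.9 deg C

127.9 deg C


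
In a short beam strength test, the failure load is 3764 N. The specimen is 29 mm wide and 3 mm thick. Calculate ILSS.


ILSS = 3F/(4bh) = 3*3764/(4*29*3) = 32.45 MPa

32.45 MPa


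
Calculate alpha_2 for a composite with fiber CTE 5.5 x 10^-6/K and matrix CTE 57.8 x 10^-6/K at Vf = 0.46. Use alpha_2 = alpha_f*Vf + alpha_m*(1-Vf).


alpha_2 = alpha_f*Vf + alpha_m*(1-Vf) = 5.5*0.46 + 57.8*0.54 = 33.7 x 10^-6/K

33.7 x 10^-6/K


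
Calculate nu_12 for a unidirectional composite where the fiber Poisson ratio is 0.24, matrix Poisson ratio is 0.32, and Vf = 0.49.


nu_12 = nu_f*Vf + nu_m*(1-Vf) = 0.24*0.49 + 0.32*0.51 = 0.2808

0.2808


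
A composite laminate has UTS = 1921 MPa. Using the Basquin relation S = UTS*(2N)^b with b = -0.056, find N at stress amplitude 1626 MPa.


N = 0.5 * (S/UTS)^(1/b) = 0.5 * (1626/1921)^(1/-0.056) = 9.8163 cycles

9.8163 cycles


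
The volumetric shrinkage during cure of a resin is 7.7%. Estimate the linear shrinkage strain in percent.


Linear shrinkage ≈ vol_shrink/3 = 7.7/3 = 2.567%

2.567%


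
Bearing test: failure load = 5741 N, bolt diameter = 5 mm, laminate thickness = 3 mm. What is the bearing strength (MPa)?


sigma_br = F/(d*h) = 5741/(5*3) = 382.7 MPa

382.7 MPa


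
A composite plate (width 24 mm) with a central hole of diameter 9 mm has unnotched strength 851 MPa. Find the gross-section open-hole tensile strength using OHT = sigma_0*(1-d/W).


OHT = sigma_0*(1-d/W) = 851*(1-9/24) = 531.9 MPa

531.9 MPa


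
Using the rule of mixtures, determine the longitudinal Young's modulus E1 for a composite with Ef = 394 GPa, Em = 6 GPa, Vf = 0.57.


E1 = Ef*Vf + Em*(1-Vf) = 394*0.57 + 6*0.43 = 227.16 GPa

227.16 GPa


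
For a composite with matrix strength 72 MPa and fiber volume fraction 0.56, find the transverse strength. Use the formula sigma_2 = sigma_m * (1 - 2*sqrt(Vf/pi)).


factor = 1 - 2*sqrt(0.56/pi) = 0.1556
sigma_2 = 72 * 0.1556 = 11.2 MPa

11.2 MPa


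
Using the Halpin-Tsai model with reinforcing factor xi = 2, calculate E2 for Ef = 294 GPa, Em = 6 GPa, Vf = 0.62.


eta = (Ef/Em - 1)/(Ef/Em + xi) = (49.0 - 1)/(49.0 + 2) = 0.9412
E2 = Em*(1+xi*eta*Vf)/(1-eta*Vf) = 31.22 GPa

31.22 GPa


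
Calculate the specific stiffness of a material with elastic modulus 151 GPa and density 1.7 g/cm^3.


Specific stiffness = E/rho = 151/1.7 = 88.8 GPa/(g/cm^3)

88.8 GPa/(g/cm^3)


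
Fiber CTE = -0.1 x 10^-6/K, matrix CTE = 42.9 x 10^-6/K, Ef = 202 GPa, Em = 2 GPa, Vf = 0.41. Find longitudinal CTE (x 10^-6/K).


E1 = Ef*Vf + Em*(1-Vf) = 84.0
alpha_1 = (alpha_f*Ef*Vf + alpha_m*Em*(1-Vf))/E1 = 0.5 x 10^-6/K

0.5 x 10^-6/K


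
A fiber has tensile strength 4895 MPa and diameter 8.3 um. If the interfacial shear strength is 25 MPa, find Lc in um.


Lc = sigma_f * d / (2 * tau_i) = 4895 * 8.3 / (2 * 25) = 812.6 um

812.6 um


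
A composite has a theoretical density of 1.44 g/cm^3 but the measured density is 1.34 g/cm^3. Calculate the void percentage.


Void% = (rho_theo - rho_actual)/rho_theo * 100 = (1.44 - 1.34)/1.44 * 100 = 6.94%

6.94%


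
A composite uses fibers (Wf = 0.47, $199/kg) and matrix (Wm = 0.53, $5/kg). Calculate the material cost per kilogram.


Cost = cost_f*Wf + cost_m*Wm = 199*0.47 + 5*0.53 = $96.18/kg

$96.18/kg


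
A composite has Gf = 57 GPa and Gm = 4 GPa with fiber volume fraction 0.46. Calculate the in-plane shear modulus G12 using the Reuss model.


1/G12 = Vf/Gf + (1-Vf)/Gm = 0.46/57 + 0.54/4
G12 = 6.99 GPa

6.99 GPa


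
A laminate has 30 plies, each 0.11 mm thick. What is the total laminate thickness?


h = n * t_ply = 30 * 0.11 = 3.3 mm

3.3 mm


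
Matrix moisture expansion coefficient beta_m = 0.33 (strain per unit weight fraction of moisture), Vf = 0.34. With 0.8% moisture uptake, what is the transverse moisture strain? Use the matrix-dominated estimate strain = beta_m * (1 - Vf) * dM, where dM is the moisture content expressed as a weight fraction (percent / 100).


dM = 0.8/100 = 0.008
strain = beta_m * (1-Vf) * dM = 0.33 * 0.66 * 0.008 = 0.0017424

0.0017424


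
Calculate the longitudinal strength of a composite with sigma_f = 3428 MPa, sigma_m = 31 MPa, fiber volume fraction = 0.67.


sigma_1 = sigma_f*Vf + sigma_m*(1-Vf) = 3428*0.67 + 31*0.33 = 2307.0 MPa

2307.0 MPa


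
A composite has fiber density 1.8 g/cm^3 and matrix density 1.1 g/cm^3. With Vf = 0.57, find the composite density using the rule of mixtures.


rho_c = rho_f*Vf + rho_m*(1-Vf) = 1.8*0.57 + 1.1*0.43 = 1.499 g/cm^3

1.499 g/cm^3


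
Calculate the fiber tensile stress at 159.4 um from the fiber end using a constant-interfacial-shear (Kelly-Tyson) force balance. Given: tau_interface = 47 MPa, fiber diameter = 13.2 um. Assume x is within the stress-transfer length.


Force balance: sigma_f * (pi*d^2/4) = tau * (pi*d) * x  ->  sigma_f = 4 * tau * x / d
sigma_f = 4 * 47 * 159.4 / 13.2 = 2270.2 MPa

2270.2 MPa


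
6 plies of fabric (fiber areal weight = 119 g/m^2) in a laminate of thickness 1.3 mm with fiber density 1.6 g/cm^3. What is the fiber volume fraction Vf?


Vf = n * FAW / (rho_f * h * 1000) = 6 * 119 / (1.6 * 1.3 * 1000) = 0.3433

0.3433


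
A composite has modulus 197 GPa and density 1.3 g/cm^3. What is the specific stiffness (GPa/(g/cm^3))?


Specific stiffness = E/rho = 197/1.3 = 151.5 GPa/(g/cm^3)

151.5 GPa/(g/cm^3)


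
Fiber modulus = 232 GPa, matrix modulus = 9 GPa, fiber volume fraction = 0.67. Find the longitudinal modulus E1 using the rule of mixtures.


E1 = Ef*Vf + Em*(1-Vf) = 232*0.67 + 9*0.33 = 158.41 GPa

158.41 GPa


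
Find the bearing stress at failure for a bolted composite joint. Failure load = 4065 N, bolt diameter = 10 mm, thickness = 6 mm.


sigma_br = F/(d*h) = 4065/(10*6) = 67.8 MPa

67.8 MPa


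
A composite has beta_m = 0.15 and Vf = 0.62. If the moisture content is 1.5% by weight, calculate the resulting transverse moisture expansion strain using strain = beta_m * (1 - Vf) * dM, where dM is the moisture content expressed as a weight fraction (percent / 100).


dM = 1.5/100 = 0.015
strain = beta_m * (1-Vf) * dM = 0.15 * 0.38 * 0.015 = 0.000855

0.000855


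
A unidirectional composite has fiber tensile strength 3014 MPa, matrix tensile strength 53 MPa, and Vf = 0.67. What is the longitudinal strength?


sigma_1 = sigma_f*Vf + sigma_m*(1-Vf) = 3014*0.67 + 53*0.33 = 2036.9 MPa

2036.9 MPa


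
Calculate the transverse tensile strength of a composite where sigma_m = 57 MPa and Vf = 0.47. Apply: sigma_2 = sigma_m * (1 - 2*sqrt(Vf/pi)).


factor = 1 - 2*sqrt(0.47/pi) = 0.2264
sigma_2 = 57 * 0.2264 = 12.91 MPa

12.91 MPa


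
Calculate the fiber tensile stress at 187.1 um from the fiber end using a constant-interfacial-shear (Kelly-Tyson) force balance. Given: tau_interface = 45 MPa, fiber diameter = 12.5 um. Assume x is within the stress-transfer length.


Force balance: sigma_f * (pi*d^2/4) = tau * (pi*d) * x  ->  sigma_f = 4 * tau * x / d
sigma_f = 4 * 45 * 187.1 / 12.5 = 2694.2 MPa

2694.2 MPa


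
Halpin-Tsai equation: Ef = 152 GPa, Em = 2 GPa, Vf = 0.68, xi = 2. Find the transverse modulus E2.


eta = (Ef/Em - 1)/(Ef/Em + xi) = (76.0 - 1)/(76.0 + 2) = 0.9615
E2 = Em*(1+xi*eta*Vf)/(1-eta*Vf) = 13.33 GPa

13.33 GPa


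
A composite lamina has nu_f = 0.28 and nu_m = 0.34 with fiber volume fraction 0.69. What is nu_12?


nu_12 = nu_f*Vf + nu_m*(1-Vf) = 0.28*0.69 + 0.34*0.31 = 0.2986

0.2986


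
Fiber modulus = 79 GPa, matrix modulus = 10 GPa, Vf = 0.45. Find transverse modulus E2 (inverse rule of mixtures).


1/E2 = Vf/Ef + (1-Vf)/Em = 0.45/79 + 0.55/10
E2 = 16.48 GPa

16.48 GPa


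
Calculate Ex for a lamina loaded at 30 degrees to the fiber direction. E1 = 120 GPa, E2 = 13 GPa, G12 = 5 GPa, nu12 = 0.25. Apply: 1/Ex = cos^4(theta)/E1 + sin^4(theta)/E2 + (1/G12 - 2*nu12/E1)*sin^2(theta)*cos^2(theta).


cos^4(30) = 0.5625, sin^4(30) = 0.0625, sin^2(30)*cos^2(30) = 0.1875
1/G12 - 2*nu12/E1 = 1/5 - 2*0.25/120 = 0.195833 GPa^-1
1/Ex = 0.5625/120 + 0.0625/13 + 0.195833*0.1875 = 0.0462139 GPa^-1
Ex = 21.64 GPa

21.64 GPa


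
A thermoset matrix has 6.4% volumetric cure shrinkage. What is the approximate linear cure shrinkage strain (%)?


Linear shrinkage ≈ vol_shrink/3 = 6.4/3 = 2.133%

2.133%


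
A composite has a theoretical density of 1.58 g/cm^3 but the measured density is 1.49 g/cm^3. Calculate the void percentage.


Void% = (rho_theo - rho_actual)/rho_theo * 100 = (1.58 - 1.49)/1.58 * 100 = 5.7%

5.7%


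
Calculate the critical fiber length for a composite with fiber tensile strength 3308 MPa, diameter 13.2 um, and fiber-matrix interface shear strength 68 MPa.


Lc = sigma_f * d / (2 * tau_i) = 3308 * 13.2 / (2 * 68) = 321.1 um

321.1 um


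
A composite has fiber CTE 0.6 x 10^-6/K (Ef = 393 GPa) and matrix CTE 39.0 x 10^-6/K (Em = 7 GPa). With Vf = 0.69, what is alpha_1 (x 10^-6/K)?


E1 = Ef*Vf + Em*(1-Vf) = 273.34
alpha_1 = (alpha_f*Ef*Vf + alpha_m*Em*(1-Vf))/E1 = 0.9 x 10^-6/K

0.9 x 10^-6/K


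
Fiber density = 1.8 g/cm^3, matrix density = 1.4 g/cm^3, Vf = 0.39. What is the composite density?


rho_c = rho_f*Vf + rho_m*(1-Vf) = 1.8*0.39 + 1.4*0.61 = 1.556 g/cm^3

1.556 g/cm^3


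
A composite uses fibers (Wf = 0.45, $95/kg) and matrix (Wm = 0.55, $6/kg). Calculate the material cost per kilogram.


Cost = cost_f*Wf + cost_m*Wm = 95*0.45 + 6*0.55 = $46.05/kg

$46.05/kg


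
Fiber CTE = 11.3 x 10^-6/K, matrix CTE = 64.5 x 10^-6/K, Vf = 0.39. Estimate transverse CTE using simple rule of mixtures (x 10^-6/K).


alpha_2 = alpha_f*Vf + alpha_m*(1-Vf) = 11.3*0.39 + 64.5*0.61 = 43.8 x 10^-6/K

43.8 x 10^-6/K


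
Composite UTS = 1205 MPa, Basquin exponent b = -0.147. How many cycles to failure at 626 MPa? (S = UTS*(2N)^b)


N = 0.5 * (S/UTS)^(1/b) = 0.5 * (626/1205)^(1/-0.147) = 43.0279 cycles

43.0279 cycles


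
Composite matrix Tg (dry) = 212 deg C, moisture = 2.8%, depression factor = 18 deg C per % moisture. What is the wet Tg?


Tg_wet = Tg_dry - k*moisture = 212 - 18*2.8 = 161.6 deg C

161.6 deg C


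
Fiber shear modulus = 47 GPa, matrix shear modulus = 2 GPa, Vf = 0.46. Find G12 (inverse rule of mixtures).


1/G12 = Vf/Gf + (1-Vf)/Gm = 0.46/47 + 0.54/2
G12 = 3.57 GPa

3.57 GPa


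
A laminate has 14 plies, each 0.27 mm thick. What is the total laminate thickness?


h = n * t_ply = 14 * 0.27 = 3.78 mm

3.78 mm


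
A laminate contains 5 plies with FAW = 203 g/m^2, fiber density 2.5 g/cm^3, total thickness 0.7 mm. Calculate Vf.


Vf = n * FAW / (rho_f * h * 1000) = 5 * 203 / (2.5 * 0.7 * 1000) = 0.58

0.58


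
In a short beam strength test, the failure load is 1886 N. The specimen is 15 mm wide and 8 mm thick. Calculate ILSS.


ILSS = 3F/(4bh) = 3*1886/(4*15*8) = 11.79 MPa

11.79 MPa


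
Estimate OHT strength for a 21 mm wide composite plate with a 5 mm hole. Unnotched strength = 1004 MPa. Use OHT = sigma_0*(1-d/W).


OHT = sigma_0*(1-d/W) = 1004*(1-5/21) = 765.0 MPa

765.0 MPa


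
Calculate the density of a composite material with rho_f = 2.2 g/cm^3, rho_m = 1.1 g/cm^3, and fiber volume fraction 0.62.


rho_c = rho_f*Vf + rho_m*(1-Vf) = 2.2*0.62 + 1.1*0.38 = 1.782 g/cm^3

1.782 g/cm^3


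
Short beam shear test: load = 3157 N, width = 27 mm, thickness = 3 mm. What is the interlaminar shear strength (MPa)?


ILSS = 3F/(4bh) = 3*3157/(4*27*3) = 29.23 MPa

29.23 MPa


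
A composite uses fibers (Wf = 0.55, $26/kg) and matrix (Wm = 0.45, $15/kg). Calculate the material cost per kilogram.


Cost = cost_f*Wf + cost_m*Wm = 26*0.55 + 15*0.45 = $21.05/kg

$21.05/kg
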